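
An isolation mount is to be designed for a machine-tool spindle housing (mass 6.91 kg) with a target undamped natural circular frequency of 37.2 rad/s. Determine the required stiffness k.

9560 N/m

k = m·ω_n² = 6.91 × 37.20² = 6.91 × 1384 = 9562 N/m.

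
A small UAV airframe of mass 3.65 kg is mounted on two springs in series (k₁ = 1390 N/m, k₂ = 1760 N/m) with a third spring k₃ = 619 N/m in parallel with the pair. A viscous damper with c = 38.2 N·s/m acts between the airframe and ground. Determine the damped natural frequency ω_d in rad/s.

Series pair: k_s = k₁k₂/(k₁+k₂) = (1390)(1760)/(1390 + 1760) = 776.6 N/m. In parallel with k₃: k_eq = 776.6 + 619 = 1396 N/m.
ω_n = √(k_eq/m) = √(1396/3.65) = 19.55 rad/s.
Critical damping c_c = 2√(k_eq·m) = 2√(1396 × 3.65) = 142.7 N·s/m, so ζ = c/c_c = 38.2/142.7 = 0.2676.
ω_d = ω_n√(1 − ζ²) = 19.55 × √(1 − 0.0716) = 18.84 rad/s.

18.8 rad/s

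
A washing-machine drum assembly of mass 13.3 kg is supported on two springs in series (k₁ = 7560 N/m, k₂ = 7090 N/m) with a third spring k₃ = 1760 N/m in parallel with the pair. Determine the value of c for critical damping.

537 N·s/m

Series pair: k_s = k₁k₂/(k₁+k₂) = (7560)(7090)/(7560 + 7090) = 3659 N/m. In parallel with k₃: k_eq = 3659 + 1760 = 5419 N/m.
c_c = 2√(k_eq·m) = 2√(5419 × 13.3) = 2 × 268.5 = 536.9 N·s/m.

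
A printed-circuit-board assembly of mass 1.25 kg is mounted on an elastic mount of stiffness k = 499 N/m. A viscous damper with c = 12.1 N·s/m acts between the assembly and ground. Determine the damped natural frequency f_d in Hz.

3.09 Hz

ω_n = √(k/m) = √(499.0/1.25) = 19.98 rad/s.
Critical damping c_c = 2√(k·m) = 2√(499.0 × 1.25) = 49.95 N·s/m, so ζ = c/c_c = 12.1/49.95 = 0.2422.
ω_d = ω_n√(1 − ζ²) = 19.98 × √(1 − 0.0587) = 19.38 rad/s.
f_d = ω_d/(2π) = 3.085 Hz.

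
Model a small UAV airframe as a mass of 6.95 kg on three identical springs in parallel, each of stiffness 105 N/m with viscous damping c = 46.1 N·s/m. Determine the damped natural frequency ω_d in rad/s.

5.86 rad/s

Parallel springs add: k_eq = 3 × 105 = 315.0 N/m.
ω_n = √(k_eq/m) = √(315.0/6.95) = 6.732 rad/s.
Critical damping c_c = 2√(k_eq·m) = 2√(315.0 × 6.95) = 93.58 N·s/m, so ζ = c/c_c = 46.1/93.58 = 0.4926.
ω_d = ω_n√(1 − ζ²) = 6.732 × √(1 − 0.243) = 5.859 rad/s.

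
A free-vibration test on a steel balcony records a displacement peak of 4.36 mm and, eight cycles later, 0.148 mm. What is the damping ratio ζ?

0.0672

Logarithmic decrement δ = (1/n)·ln(x₀/x_n) = (1/8)·ln(4.36/0.148) = (1/8)·ln(29.46) = 0.4229.
ζ = δ/√(4π² + δ²) = 0.4229/√(39.48 + 0.179) = 0.4229/6.297 = 0.06715.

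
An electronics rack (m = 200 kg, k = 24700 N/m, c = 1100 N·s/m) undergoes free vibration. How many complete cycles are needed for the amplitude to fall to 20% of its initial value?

2 cycles

ζ = c/(2√(km)) = 1100/(2√(24700 × 200)) = 1100/4445 = 0.2475.
Logarithmic decrement δ = 2πζ/√(1 − ζ²) = 2π × 0.2475/√(1 − 0.0612) = 1.605.
x_n/x₀ = e^(−nδ) ≤ 0.2; take ln: n ≥ ln(1/0.2)/δ = 1.609/1.605 = 1.003.
So 2 complete cycles are required.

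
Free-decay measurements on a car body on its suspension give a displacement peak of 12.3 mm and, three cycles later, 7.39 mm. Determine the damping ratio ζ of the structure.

Logarithmic decrement δ = (1/n)·ln(x₀/x_n) = (1/3)·ln(12.3/7.39) = (1/3)·ln(1.664) = 0.1698.
ζ = δ/√(4π² + δ²) = 0.1698/√(39.48 + 0.0288) = 0.1698/6.285 = 0.02702.

0.0270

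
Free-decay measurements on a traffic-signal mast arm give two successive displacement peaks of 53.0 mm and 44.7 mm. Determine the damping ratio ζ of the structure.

Logarithmic decrement δ = (1/n)·ln(x₀/x_n) = (1/1)·ln(53.0/44.7) = (1/1)·ln(1.186) = 0.1703.
ζ = δ/√(4π² + δ²) = 0.1703/√(39.48 + 0.0290) = 0.1703/6.285 = 0.02710.

0.0271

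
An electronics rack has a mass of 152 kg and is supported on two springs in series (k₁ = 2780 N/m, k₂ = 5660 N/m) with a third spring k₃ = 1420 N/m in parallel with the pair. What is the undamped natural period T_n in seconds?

1.35 s

Series pair: k_s = k₁k₂/(k₁+k₂) = (2780)(5660)/(2780 + 5660) = 1864 N/m. In parallel with k₃: k_eq = 1864 + 1420 = 3284 N/m.
ω_n = √(k_eq/m) = √(3284/152) = √21.61 = 4.648 rad/s.
T_n = 2π/ω_n = 6.283/4.648 = 1.352 s.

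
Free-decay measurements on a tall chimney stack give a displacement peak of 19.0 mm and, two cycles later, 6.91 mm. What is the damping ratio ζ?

Logarithmic decrement δ = (1/n)·ln(x₀/x_n) = (1/2)·ln(19.0/6.91) = (1/2)·ln(2.750) = 0.5057.
ζ = δ/√(4π² + δ²) = 0.5057/√(39.48 + 0.256) = 0.5057/6.304 = 0.08023.

0.0802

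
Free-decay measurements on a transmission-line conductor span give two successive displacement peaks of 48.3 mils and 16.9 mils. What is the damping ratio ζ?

0.165

Logarithmic decrement δ = (1/n)·ln(x₀/x_n) = (1/1)·ln(48.3/16.9) = (1/1)·ln(2.858) = 1.050.
ζ = δ/√(4π² + δ²) = 1.050/√(39.48 + 1.10) = 1.050/6.370 = 0.1648.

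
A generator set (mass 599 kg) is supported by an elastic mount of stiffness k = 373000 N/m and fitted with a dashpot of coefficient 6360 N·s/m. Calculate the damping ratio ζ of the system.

0.213

ω_n = √(k/m) = √(373000/599) = 24.95 rad/s.
Critical damping c_c = 2√(k·m) = 2√(373000 × 599) = 29890 N·s/m, so ζ = c/c_c = 6360/29890 = 0.2127.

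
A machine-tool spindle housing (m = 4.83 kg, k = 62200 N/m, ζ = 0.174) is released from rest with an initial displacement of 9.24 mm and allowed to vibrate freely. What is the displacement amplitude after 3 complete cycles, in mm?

Logarithmic decrement δ = 2πζ/√(1 − ζ²) = 2π × 0.1740/√(1 − 0.0303) = 1.110.
After n cycles, x_n/x₀ = e^(−nδ), so x_3 = 9.24 × e^(−3 × 1.110) = 9.24 × 0.03577 = 0.3305 mm.

0.331 mm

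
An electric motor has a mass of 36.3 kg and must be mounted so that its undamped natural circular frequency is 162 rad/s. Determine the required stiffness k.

k = m·ω_n² = 36.3 × 162.0² = 36.3 × 26240 = 952700 N/m.

953000 N/m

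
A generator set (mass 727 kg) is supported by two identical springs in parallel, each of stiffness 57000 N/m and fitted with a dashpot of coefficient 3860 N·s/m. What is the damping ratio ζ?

0.212

Parallel springs add: k_eq = 2 × 57000 = 114000 N/m.
ω_n = √(k_eq/m) = √(114000/727) = 12.52 rad/s.
Critical damping c_c = 2√(k_eq·m) = 2√(114000 × 727) = 18210 N·s/m, so ζ = c/c_c = 3860/18210 = 0.2120.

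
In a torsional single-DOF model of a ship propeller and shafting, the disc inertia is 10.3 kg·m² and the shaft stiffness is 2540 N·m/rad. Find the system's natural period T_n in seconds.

0.400 s

ω_n = √(k_t/J) = √(2540/10.3) = √246.6 = 15.70 rad/s.
T_n = 2π/ω_n = 6.283/15.70 = 0.4001 s.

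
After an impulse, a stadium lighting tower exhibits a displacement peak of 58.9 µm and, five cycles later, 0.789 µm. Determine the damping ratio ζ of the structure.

0.136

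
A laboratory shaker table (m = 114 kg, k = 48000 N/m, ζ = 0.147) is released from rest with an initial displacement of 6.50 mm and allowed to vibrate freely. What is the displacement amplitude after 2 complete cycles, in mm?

1.00 mm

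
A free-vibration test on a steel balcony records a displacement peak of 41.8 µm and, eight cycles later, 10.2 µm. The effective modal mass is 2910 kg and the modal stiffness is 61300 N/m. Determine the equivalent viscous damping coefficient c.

Logarithmic decrement δ = (1/n)·ln(x₀/x_n) = (1/8)·ln(41.8/10.2) = (1/8)·ln(4.098) = 0.1763.
ζ = δ/√(4π² + δ²) = 0.1763/√(39.48 + 0.0311) = 0.1763/6.286 = 0.02805.
c = ζ · 2√(km) = 0.02805 × 2√(61300 × 2910) = 0.02805 × 26710 = 749.3 N·s/m.

749 N·s/m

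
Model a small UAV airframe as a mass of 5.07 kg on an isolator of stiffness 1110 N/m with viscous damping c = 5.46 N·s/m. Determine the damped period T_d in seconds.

ω_n = √(k/m) = √(1110/5.07) = 14.80 rad/s.
Critical damping c_c = 2√(k·m) = 2√(1110 × 5.07) = 150.0 N·s/m, so ζ = c/c_c = 5.46/150.0 = 0.03639.
ω_d = ω_n√(1 − ζ²) = 14.80 × √(1 − 0.00132) = 14.79 rad/s.
T_d = 2π/ω_d = 0.4249 s.

0.425 s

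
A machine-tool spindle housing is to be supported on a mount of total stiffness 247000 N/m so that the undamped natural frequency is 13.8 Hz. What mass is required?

ω_n = 2πf_n = 2π × 13.8 = 86.71 rad/s.
m = k/ω_n² = 247000/86.71² = 247000/7518 = 32.85 kg.

32.9 kg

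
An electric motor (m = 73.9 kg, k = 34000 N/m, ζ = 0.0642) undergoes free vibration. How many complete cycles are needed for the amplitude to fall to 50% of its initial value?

Logarithmic decrement δ = 2πζ/√(1 − ζ²) = 2π × 0.06420/√(1 − 0.00412) = 0.4042.
x_n/x₀ = e^(−nδ) ≤ 0.5; take ln: n ≥ ln(1/0.5)/δ = 0.6931/0.4042 = 1.715.
So 2 complete cycles are required.

2 cycles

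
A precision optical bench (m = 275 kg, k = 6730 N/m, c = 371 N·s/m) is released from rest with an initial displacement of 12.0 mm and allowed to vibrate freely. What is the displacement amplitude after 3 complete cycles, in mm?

ζ = c/(2√(km)) = 371/(2√(6730 × 275)) = 371/2721 = 0.1364.
Logarithmic decrement δ = 2πζ/√(1 − ζ²) = 2π × 0.1364/√(1 − 0.0186) = 0.8648.
After n cycles, x_n/x₀ = e^(−nδ), so x_3 = 12.0 × e^(−3 × 0.8648) = 12.0 × 0.07469 = 0.8962 mm.

0.896 mm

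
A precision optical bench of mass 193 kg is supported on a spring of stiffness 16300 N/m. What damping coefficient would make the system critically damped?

c_c = 2√(k·m) = 2√(16300 × 193) = 2 × 1774 = 3547 N·s/m.

3550 N·s/m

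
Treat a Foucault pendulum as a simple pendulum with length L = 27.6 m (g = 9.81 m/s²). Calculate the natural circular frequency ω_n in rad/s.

For a simple pendulum ω_n = √(g/L) = √(9.81/27.6) = √0.3554 = 0.5962 rad/s.

0.596 rad/s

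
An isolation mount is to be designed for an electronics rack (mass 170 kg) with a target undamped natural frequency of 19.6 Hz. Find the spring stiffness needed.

ω_n = 2πf_n = 2π × 19.6 = 123.2 rad/s.
k = m·ω_n² = 170 × 123.2² = 170 × 15170 = 2578000 N/m.

2580000 N/m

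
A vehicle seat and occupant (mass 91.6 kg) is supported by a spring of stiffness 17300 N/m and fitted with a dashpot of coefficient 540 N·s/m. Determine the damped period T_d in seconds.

0.468 s

ω_n = √(k/m) = √(17300/91.6) = 13.74 rad/s.
Critical damping c_c = 2√(k·m) = 2√(17300 × 91.6) = 2518 N·s/m, so ζ = c/c_c = 540/2518 = 0.2145.
ω_d = ω_n√(1 − ζ²) = 13.74 × √(1 − 0.0460) = 13.42 rad/s.
T_d = 2π/ω_d = 0.4681 s.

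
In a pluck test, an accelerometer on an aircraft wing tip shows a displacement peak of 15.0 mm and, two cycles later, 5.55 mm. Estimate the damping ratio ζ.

Logarithmic decrement δ = (1/n)·ln(x₀/x_n) = (1/2)·ln(15.0/5.55) = (1/2)·ln(2.703) = 0.4971.
ζ = δ/√(4π² + δ²) = 0.4971/√(39.48 + 0.247) = 0.4971/6.303 = 0.07887.

0.0789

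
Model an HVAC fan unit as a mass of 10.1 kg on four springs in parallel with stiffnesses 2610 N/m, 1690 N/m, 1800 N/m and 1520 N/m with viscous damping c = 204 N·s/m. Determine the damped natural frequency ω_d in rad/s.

25.5 rad/s

Parallel springs add: k_eq = 2610 + 1690 + 1800 + 1520 = 7620 N/m.
ω_n = √(k_eq/m) = √(7620/10.1) = 27.47 rad/s.
Critical damping c_c = 2√(k_eq·m) = 2√(7620 × 10.1) = 554.8 N·s/m, so ζ = c/c_c = 204/554.8 = 0.3677.
ω_d = ω_n√(1 − ζ²) = 27.47 × √(1 − 0.135) = 25.54 rad/s.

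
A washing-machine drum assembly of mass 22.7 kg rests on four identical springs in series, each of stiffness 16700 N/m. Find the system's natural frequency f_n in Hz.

2.16 Hz

Series springs: 1/k_eq = 4/16700, so k_eq = 16700/4 = 4175 N/m.
ω_n = √(k_eq/m) = √(4175/22.7) = √183.9 = 13.56 rad/s.
f_n = ω_n/(2π) = 13.56/6.283 = 2.158 Hz.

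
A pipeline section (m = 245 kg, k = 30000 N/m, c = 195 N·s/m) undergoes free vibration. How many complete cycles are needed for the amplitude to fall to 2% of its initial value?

18 cycles

ζ = c/(2√(km)) = 195/(2√(30000 × 245)) = 195/5422 = 0.03596.
Logarithmic decrement δ = 2πζ/√(1 − ζ²) = 2π × 0.03596/√(1 − 0.00129) = 0.2261.
x_n/x₀ = e^(−nδ) ≤ 0.02; take ln: n ≥ ln(1/0.02)/δ = 3.912/0.2261 = 17.30.
So 18 complete cycles are required.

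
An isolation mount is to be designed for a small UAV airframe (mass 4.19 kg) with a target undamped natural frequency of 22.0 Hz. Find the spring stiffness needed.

80100 N/m

ω_n = 2πf_n = 2π × 22.0 = 138.2 rad/s.
k = m·ω_n² = 4.19 × 138.2² = 4.19 × 19110 = 80060 N/m.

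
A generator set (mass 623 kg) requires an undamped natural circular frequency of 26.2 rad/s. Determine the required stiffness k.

428000 N/m

k = m·ω_n² = 623 × 26.20² = 623 × 686.4 = 427700 N/m.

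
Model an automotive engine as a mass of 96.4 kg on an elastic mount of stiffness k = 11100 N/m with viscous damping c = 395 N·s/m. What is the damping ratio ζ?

0.191

ω_n = √(k/m) = √(11100/96.4) = 10.73 rad/s.
Critical damping c_c = 2√(k·m) = 2√(11100 × 96.4) = 2069 N·s/m, so ζ = c/c_c = 395/2069 = 0.1909.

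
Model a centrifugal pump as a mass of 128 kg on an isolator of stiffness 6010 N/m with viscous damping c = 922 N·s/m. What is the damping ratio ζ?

0.526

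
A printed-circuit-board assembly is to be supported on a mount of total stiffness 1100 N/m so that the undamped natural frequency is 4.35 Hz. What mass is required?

ω_n = 2πf_n = 2π × 4.35 = 27.33 rad/s.
m = k/ω_n² = 1100/27.33² = 1100/747.0 = 1.472 kg.

1.47 kg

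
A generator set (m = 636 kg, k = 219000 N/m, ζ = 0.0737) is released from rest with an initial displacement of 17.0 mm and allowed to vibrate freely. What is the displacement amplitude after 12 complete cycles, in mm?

0.0646 mm

Logarithmic decrement δ = 2πζ/√(1 − ζ²) = 2π × 0.07370/√(1 − 0.00543) = 0.4643.
After n cycles, x_n/x₀ = e^(−nδ), so x_12 = 17.0 × e^(−12 × 0.4643) = 17.0 × 0.003803 = 0.06465 mm.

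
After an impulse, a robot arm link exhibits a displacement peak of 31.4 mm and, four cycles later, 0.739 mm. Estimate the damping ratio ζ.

Logarithmic decrement δ = (1/n)·ln(x₀/x_n) = (1/4)·ln(31.4/0.739) = (1/4)·ln(42.49) = 0.9373.
ζ = δ/√(4π² + δ²) = 0.9373/√(39.48 + 0.879) = 0.9373/6.353 = 0.1475.

0.148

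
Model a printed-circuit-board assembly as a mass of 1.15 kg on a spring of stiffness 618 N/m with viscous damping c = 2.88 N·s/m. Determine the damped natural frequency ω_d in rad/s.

ω_n = √(k/m) = √(618.0/1.15) = 23.18 rad/s.
Critical damping c_c = 2√(k·m) = 2√(618.0 × 1.15) = 53.32 N·s/m, so ζ = c/c_c = 2.88/53.32 = 0.05402.
ω_d = ω_n√(1 − ζ²) = 23.18 × √(1 − 0.00292) = 23.15 rad/s.

23.1 rad/s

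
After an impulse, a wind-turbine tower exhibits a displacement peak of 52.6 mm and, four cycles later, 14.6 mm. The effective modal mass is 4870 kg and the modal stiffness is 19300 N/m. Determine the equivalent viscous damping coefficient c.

988 N·s/m

Logarithmic decrement δ = (1/n)·ln(x₀/x_n) = (1/4)·ln(52.6/14.6) = (1/4)·ln(3.603) = 0.3204.
ζ = δ/√(4π² + δ²) = 0.3204/√(39.48 + 0.103) = 0.3204/6.291 = 0.05093.
c = ζ · 2√(km) = 0.05093 × 2√(19300 × 4870) = 0.05093 × 19390 = 987.5 N·s/m.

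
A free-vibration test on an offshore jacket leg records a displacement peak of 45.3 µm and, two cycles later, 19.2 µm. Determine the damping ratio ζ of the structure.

0.0682

Logarithmic decrement δ = (1/n)·ln(x₀/x_n) = (1/2)·ln(45.3/19.2) = (1/2)·ln(2.359) = 0.4292.
ζ = δ/√(4π² + δ²) = 0.4292/√(39.48 + 0.184) = 0.4292/6.298 = 0.06815.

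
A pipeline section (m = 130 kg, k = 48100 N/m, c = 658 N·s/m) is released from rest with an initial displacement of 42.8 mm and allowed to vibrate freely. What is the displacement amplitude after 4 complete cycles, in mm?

ζ = c/(2√(km)) = 658/(2√(48100 × 130)) = 658/5001 = 0.1316.
Logarithmic decrement δ = 2πζ/√(1 − ζ²) = 2π × 0.1316/√(1 − 0.0173) = 0.8339.
After n cycles, x_n/x₀ = e^(−nδ), so x_4 = 42.8 × e^(−4 × 0.8339) = 42.8 × 0.03559 = 1.523 mm.

1.52 mm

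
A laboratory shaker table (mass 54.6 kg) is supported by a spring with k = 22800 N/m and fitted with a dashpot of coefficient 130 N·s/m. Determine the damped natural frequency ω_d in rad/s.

20.4 rad/s

ω_n = √(k/m) = √(22800/54.6) = 20.43 rad/s.
Critical damping c_c = 2√(k·m) = 2√(22800 × 54.6) = 2231 N·s/m, so ζ = c/c_c = 130/2231 = 0.05826.
ω_d = ω_n√(1 − ζ²) = 20.43 × √(1 − 0.00339) = 20.40 rad/s.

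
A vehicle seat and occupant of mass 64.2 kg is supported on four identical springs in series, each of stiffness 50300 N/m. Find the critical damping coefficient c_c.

1800 N·s/m

Series springs: 1/k_eq = 4/50300, so k_eq = 50300/4 = 12580 N/m.
c_c = 2√(k_eq·m) = 2√(12580 × 64.2) = 2 × 898.5 = 1797 N·s/m.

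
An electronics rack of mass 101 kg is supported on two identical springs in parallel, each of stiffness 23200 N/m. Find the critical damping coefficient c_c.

4330 N·s/m

Parallel springs add: k_eq = 2 × 23200 = 46400 N/m.
c_c = 2√(k_eq·m) = 2√(46400 × 101) = 2 × 2165 = 4330 N·s/m.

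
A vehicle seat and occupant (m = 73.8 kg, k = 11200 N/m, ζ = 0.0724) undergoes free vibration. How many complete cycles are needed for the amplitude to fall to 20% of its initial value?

4 cycles

Logarithmic decrement δ = 2πζ/√(1 − ζ²) = 2π × 0.07240/√(1 − 0.00524) = 0.4561.
x_n/x₀ = e^(−nδ) ≤ 0.2; take ln: n ≥ ln(1/0.2)/δ = 1.609/0.4561 = 3.529.
So 4 complete cycles are required.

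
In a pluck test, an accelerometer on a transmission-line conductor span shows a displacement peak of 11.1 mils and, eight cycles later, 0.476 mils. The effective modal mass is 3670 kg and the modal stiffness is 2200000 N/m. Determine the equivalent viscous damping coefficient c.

11200 N·s/m

Logarithmic decrement δ = (1/n)·ln(x₀/x_n) = (1/8)·ln(11.1/0.476) = (1/8)·ln(23.32) = 0.3937.
ζ = δ/√(4π² + δ²) = 0.3937/√(39.48 + 0.155) = 0.3937/6.296 = 0.06253.
c = ζ · 2√(km) = 0.06253 × 2√(2200000 × 3670) = 0.06253 × 179700 = 11240 N·s/m.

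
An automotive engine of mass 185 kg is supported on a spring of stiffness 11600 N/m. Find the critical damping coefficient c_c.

c_c = 2√(k·m) = 2√(11600 × 185) = 2 × 1465 = 2930 N·s/m.

2930 N·s/m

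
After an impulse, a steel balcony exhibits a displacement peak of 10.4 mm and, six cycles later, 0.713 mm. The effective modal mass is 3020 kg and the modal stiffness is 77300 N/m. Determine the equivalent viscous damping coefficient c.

Logarithmic decrement δ = (1/n)·ln(x₀/x_n) = (1/6)·ln(10.4/0.713) = (1/6)·ln(14.59) = 0.4467.
ζ = δ/√(4π² + δ²) = 0.4467/√(39.48 + 0.200) = 0.4467/6.299 = 0.07091.
c = ζ · 2√(km) = 0.07091 × 2√(77300 × 3020) = 0.07091 × 30560 = 2167 N·s/m.

2170 N·s/m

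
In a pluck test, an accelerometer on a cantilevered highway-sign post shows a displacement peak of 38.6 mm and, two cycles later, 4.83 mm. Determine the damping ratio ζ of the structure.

0.163

Logarithmic decrement δ = (1/n)·ln(x₀/x_n) = (1/2)·ln(38.6/4.83) = (1/2)·ln(7.992) = 1.039.
ζ = δ/√(4π² + δ²) = 1.039/√(39.48 + 1.08) = 1.039/6.369 = 0.1632.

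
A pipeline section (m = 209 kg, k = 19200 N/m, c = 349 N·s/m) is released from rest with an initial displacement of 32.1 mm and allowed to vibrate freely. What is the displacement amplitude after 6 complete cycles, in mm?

ζ = c/(2√(km)) = 349/(2√(19200 × 209)) = 349/4006 = 0.08711.
Logarithmic decrement δ = 2πζ/√(1 − ζ²) = 2π × 0.08711/√(1 − 0.00759) = 0.5494.
After n cycles, x_n/x₀ = e^(−nδ), so x_6 = 32.1 × e^(−6 × 0.5494) = 32.1 × 0.03701 = 1.188 mm.

1.19 mm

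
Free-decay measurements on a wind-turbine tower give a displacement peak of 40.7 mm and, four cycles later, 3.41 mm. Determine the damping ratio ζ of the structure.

Logarithmic decrement δ = (1/n)·ln(x₀/x_n) = (1/4)·ln(40.7/3.41) = (1/4)·ln(11.94) = 0.6199.
ζ = δ/√(4π² + δ²) = 0.6199/√(39.48 + 0.384) = 0.6199/6.314 = 0.09818.

0.0982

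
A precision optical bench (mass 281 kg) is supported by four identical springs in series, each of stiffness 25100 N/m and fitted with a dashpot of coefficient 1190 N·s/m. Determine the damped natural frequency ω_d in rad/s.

Series springs: 1/k_eq = 4/25100, so k_eq = 25100/4 = 6275 N/m.
ω_n = √(k_eq/m) = √(6275/281) = 4.726 rad/s.
Critical damping c_c = 2√(k_eq·m) = 2√(6275 × 281) = 2656 N·s/m, so ζ = c/c_c = 1190/2656 = 0.4481.
ω_d = ω_n√(1 − ζ²) = 4.726 × √(1 − 0.201) = 4.225 rad/s.

4.22 rad/s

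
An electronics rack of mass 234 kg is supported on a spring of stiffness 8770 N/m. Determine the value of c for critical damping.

c_c = 2√(k·m) = 2√(8770 × 234) = 2 × 1433 = 2865 N·s/m.

2870 N·s/m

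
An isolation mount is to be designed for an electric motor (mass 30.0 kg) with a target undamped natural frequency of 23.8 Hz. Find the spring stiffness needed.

ω_n = 2πf_n = 2π × 23.8 = 149.5 rad/s.
k = m·ω_n² = 30.0 × 149.5² = 30.0 × 22360 = 670900 N/m.

671000 N/m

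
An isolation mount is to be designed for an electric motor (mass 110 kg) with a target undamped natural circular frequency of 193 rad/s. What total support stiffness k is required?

k = m·ω_n² = 110 × 193.0² = 110 × 37250 = 4097000 N/m.

4100000 N/m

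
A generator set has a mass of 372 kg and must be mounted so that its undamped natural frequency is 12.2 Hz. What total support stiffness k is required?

ω_n = 2πf_n = 2π × 12.2 = 76.65 rad/s.
k = m·ω_n² = 372 × 76.65² = 372 × 5876 = 2186000 N/m.

2190000 N/m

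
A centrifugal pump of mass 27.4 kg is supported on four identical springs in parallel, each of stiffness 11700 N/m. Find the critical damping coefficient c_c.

Parallel springs add: k_eq = 4 × 11700 = 46800 N/m.
c_c = 2√(k_eq·m) = 2√(46800 × 27.4) = 2 × 1132 = 2265 N·s/m.

2260 N·s/m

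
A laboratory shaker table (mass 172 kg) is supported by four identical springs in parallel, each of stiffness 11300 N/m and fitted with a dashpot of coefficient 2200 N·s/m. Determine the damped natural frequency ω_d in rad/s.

Parallel springs add: k_eq = 4 × 11300 = 45200 N/m.
ω_n = √(k_eq/m) = √(45200/172) = 16.21 rad/s.
Critical damping c_c = 2√(k_eq·m) = 2√(45200 × 172) = 5577 N·s/m, so ζ = c/c_c = 2200/5577 = 0.3945.
ω_d = ω_n√(1 − ζ²) = 16.21 × √(1 − 0.156) = 14.90 rad/s.

14.9 rad/s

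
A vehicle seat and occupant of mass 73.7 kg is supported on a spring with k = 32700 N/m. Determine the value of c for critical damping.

c_c = 2√(k·m) = 2√(32700 × 73.7) = 2 × 1552 = 3105 N·s/m.

3100 N·s/m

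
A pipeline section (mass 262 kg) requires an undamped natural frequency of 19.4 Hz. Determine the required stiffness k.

3890000 N/m

ω_n = 2πf_n = 2π × 19.4 = 121.9 rad/s.
k = m·ω_n² = 262 × 121.9² = 262 × 14860 = 3893000 N/m.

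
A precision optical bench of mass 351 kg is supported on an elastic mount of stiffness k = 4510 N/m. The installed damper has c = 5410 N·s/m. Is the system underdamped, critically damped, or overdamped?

overdamped

c_c = 2√(k·m) = 2516 N·s/m; ζ = c/c_c = 5410/2516 = 2.15.
Since ζ > 1 the system is overdamped.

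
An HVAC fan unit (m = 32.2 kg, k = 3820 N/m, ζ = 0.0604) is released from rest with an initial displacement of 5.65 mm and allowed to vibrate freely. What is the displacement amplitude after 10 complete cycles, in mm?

0.126 mm

Logarithmic decrement δ = 2πζ/√(1 − ζ²) = 2π × 0.06040/√(1 − 0.00365) = 0.3802.
After n cycles, x_n/x₀ = e^(−nδ), so x_10 = 5.65 × e^(−10 × 0.3802) = 5.65 × 0.02233 = 0.1261 mm.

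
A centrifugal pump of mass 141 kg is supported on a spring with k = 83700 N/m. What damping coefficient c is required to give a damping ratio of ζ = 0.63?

4330 N·s/m

c_c = 2√(k·m) = 2√(83700 × 141) = 6871 N·s/m.
c = ζ·c_c = 0.63 × 6871 = 4329 N·s/m.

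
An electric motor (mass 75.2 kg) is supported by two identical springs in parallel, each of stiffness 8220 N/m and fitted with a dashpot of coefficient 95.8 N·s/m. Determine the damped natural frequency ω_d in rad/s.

14.8 rad/s

Parallel springs add: k_eq = 2 × 8220 = 16440 N/m.
ω_n = √(k_eq/m) = √(16440/75.2) = 14.79 rad/s.
Critical damping c_c = 2√(k_eq·m) = 2√(16440 × 75.2) = 2224 N·s/m, so ζ = c/c_c = 95.8/2224 = 0.04308.
ω_d = ω_n√(1 − ζ²) = 14.79 × √(1 − 0.00186) = 14.77 rad/s.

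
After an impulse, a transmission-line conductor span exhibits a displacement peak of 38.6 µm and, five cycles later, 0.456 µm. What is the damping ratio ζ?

0.140

Logarithmic decrement δ = (1/n)·ln(x₀/x_n) = (1/5)·ln(38.6/0.456) = (1/5)·ln(84.65) = 0.8877.
ζ = δ/√(4π² + δ²) = 0.8877/√(39.48 + 0.788) = 0.8877/6.346 = 0.1399.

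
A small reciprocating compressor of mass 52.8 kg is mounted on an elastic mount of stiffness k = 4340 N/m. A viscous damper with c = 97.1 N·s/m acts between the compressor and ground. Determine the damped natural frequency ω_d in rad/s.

9.02 rad/s

ω_n = √(k/m) = √(4340/52.8) = 9.066 rad/s.
Critical damping c_c = 2√(k·m) = 2√(4340 × 52.8) = 957.4 N·s/m, so ζ = c/c_c = 97.1/957.4 = 0.1014.
ω_d = ω_n√(1 − ζ²) = 9.066 × √(1 − 0.0103) = 9.020 rad/s.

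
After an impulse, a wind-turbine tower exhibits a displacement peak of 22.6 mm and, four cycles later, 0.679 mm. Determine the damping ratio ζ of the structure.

0.138

Logarithmic decrement δ = (1/n)·ln(x₀/x_n) = (1/4)·ln(22.6/0.679) = (1/4)·ln(33.28) = 0.8763.
ζ = δ/√(4π² + δ²) = 0.8763/√(39.48 + 0.768) = 0.8763/6.344 = 0.1381.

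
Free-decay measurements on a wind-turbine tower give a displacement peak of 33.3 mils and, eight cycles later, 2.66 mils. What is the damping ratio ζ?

0.0502

Logarithmic decrement δ = (1/n)·ln(x₀/x_n) = (1/8)·ln(33.3/2.66) = (1/8)·ln(12.52) = 0.3159.
ζ = δ/√(4π² + δ²) = 0.3159/√(39.48 + 0.0998) = 0.3159/6.291 = 0.05021.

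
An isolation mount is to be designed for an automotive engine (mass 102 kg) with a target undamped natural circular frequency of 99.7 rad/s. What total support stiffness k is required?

k = m·ω_n² = 102 × 99.70² = 102 × 9940 = 1014000 N/m.

1010000 N/m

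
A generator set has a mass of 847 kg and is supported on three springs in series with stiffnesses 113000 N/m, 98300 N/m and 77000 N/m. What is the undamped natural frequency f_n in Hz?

0.967 Hz

Series springs: 1/k_eq = 1/113000 + 1/98300 + 1/77000 = 3.201×10^-5, so k_eq = 31240 N/m.
ω_n = √(k_eq/m) = √(31240/847) = √36.88 = 6.073 rad/s.
f_n = ω_n/(2π) = 6.073/6.283 = 0.9666 Hz.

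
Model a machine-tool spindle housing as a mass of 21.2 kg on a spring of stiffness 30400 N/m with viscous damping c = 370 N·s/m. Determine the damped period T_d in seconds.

ω_n = √(k/m) = √(30400/21.2) = 37.87 rad/s.
Critical damping c_c = 2√(k·m) = 2√(30400 × 21.2) = 1606 N·s/m, so ζ = c/c_c = 370/1606 = 0.2304.
ω_d = ω_n√(1 − ζ²) = 37.87 × √(1 − 0.0531) = 36.85 rad/s.
T_d = 2π/ω_d = 0.1705 s.

0.171 s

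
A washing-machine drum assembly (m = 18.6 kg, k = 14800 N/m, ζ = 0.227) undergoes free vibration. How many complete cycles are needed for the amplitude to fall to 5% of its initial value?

3 cycles

Logarithmic decrement δ = 2πζ/√(1 − ζ²) = 2π × 0.2270/√(1 − 0.0515) = 1.465.
x_n/x₀ = e^(−nδ) ≤ 0.05; take ln: n ≥ ln(1/0.05)/δ = 2.996/1.465 = 2.046.
So 3 complete cycles are required.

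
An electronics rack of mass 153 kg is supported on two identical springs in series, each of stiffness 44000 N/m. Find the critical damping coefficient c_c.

Series springs: 1/k_eq = 2/44000, so k_eq = 44000/2 = 22000 N/m.
c_c = 2√(k_eq·m) = 2√(22000 × 153) = 2 × 1835 = 3669 N·s/m.

3670 N·s/m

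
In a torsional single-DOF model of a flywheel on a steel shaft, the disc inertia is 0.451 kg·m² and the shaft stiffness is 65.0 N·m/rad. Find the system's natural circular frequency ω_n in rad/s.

12.0 rad/s

ω_n = √(k_t/J) = √(65.0/0.451) = √144.1 = 12.01 rad/s.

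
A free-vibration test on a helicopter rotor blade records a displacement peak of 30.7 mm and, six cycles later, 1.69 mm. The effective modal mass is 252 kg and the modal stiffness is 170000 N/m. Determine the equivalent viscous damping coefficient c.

Logarithmic decrement δ = (1/n)·ln(x₀/x_n) = (1/6)·ln(30.7/1.69) = (1/6)·ln(18.17) = 0.4833.
ζ = δ/√(4π² + δ²) = 0.4833/√(39.48 + 0.234) = 0.4833/6.302 = 0.07669.
c = ζ · 2√(km) = 0.07669 × 2√(170000 × 252) = 0.07669 × 13090 = 1004 N·s/m.

1000 N·s/m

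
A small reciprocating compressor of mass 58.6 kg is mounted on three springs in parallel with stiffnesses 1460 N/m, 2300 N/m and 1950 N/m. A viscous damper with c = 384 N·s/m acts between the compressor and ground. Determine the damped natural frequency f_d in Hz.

1.48 Hz

Parallel springs add: k_eq = 1460 + 2300 + 1950 = 5710 N/m.
ω_n = √(k_eq/m) = √(5710/58.6) = 9.871 rad/s.
Critical damping c_c = 2√(k_eq·m) = 2√(5710 × 58.6) = 1157 N·s/m, so ζ = c/c_c = 384/1157 = 0.3319.
ω_d = ω_n√(1 − ζ²) = 9.871 × √(1 − 0.110) = 9.312 rad/s.
f_d = ω_d/(2π) = 1.482 Hz.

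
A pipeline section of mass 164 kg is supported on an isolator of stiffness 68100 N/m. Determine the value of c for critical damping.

c_c = 2√(k·m) = 2√(68100 × 164) = 2 × 3342 = 6684 N·s/m.

6680 N·s/m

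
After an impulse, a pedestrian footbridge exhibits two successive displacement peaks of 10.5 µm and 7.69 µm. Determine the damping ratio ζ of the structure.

0.0495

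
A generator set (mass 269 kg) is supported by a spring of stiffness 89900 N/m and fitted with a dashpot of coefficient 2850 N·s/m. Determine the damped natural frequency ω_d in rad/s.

17.5 rad/s

ω_n = √(k/m) = √(89900/269) = 18.28 rad/s.
Critical damping c_c = 2√(k·m) = 2√(89900 × 269) = 9835 N·s/m, so ζ = c/c_c = 2850/9835 = 0.2898.
ω_d = ω_n√(1 − ζ²) = 18.28 × √(1 − 0.0840) = 17.50 rad/s.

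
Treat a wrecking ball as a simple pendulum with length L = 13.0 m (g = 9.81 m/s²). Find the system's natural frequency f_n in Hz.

For a simple pendulum ω_n = √(g/L) = √(9.81/13.0) = √0.7546 = 0.8687 rad/s.
f_n = ω_n/(2π) = 0.8687/6.283 = 0.1383 Hz.

0.138 Hz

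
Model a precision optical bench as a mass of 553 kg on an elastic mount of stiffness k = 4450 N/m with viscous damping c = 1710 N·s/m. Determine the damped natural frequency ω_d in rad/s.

ω_n = √(k/m) = √(4450/553) = 2.837 rad/s.
Critical damping c_c = 2√(k·m) = 2√(4450 × 553) = 3137 N·s/m, so ζ = c/c_c = 1710/3137 = 0.5450.
ω_d = ω_n√(1 − ζ²) = 2.837 × √(1 − 0.297) = 2.378 rad/s.

2.38 rad/s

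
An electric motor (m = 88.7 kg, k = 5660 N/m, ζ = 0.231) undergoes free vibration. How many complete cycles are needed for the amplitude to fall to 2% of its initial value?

Logarithmic decrement δ = 2πζ/√(1 − ζ²) = 2π × 0.2310/√(1 − 0.0534) = 1.492.
x_n/x₀ = e^(−nδ) ≤ 0.02; take ln: n ≥ ln(1/0.02)/δ = 3.912/1.492 = 2.622.
So 3 complete cycles are required.

3 cycles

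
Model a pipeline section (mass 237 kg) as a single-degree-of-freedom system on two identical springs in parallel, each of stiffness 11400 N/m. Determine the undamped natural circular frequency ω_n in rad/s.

Parallel springs add: k_eq = 2 × 11400 = 22800 N/m.
ω_n = √(k_eq/m) = √(22800/237) = √96.20 = 9.808 rad/s.

9.81 rad/s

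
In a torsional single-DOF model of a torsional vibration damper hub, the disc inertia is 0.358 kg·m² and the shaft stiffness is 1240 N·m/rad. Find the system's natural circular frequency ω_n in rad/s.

ω_n = √(k_t/J) = √(1240/0.358) = √3464 = 58.85 rad/s.

58.9 rad/s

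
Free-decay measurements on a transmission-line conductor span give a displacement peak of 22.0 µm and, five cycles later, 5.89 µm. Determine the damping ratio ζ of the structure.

0.0419

Logarithmic decrement δ = (1/n)·ln(x₀/x_n) = (1/5)·ln(22.0/5.89) = (1/5)·ln(3.735) = 0.2636.
ζ = δ/√(4π² + δ²) = 0.2636/√(39.48 + 0.0695) = 0.2636/6.289 = 0.04191.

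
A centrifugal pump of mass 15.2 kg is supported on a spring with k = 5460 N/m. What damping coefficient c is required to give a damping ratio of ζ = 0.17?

97.9 N·s/m

c_c = 2√(k·m) = 2√(5460 × 15.2) = 576.2 N·s/m.
c = ζ·c_c = 0.17 × 576.2 = 97.95 N·s/m.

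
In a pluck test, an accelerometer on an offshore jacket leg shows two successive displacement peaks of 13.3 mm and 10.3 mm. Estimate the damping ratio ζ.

Logarithmic decrement δ = (1/n)·ln(x₀/x_n) = (1/1)·ln(13.3/10.3) = (1/1)·ln(1.291) = 0.2556.
ζ = δ/√(4π² + δ²) = 0.2556/√(39.48 + 0.0653) = 0.2556/6.288 = 0.04065.

0.0406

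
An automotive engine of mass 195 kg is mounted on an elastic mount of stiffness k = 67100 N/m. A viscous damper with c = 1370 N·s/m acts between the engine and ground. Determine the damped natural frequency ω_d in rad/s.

18.2 rad/s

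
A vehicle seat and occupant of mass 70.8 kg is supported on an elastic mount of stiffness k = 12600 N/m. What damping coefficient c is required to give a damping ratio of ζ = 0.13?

c_c = 2√(k·m) = 2√(12600 × 70.8) = 1889 N·s/m.
c = ζ·c_c = 0.13 × 1889 = 245.6 N·s/m.

246 N·s/m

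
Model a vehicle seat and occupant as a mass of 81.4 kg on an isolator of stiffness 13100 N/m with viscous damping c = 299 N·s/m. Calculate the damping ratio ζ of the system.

0.145

ω_n = √(k/m) = √(13100/81.4) = 12.69 rad/s.
Critical damping c_c = 2√(k·m) = 2√(13100 × 81.4) = 2065 N·s/m, so ζ = c/c_c = 299/2065 = 0.1448.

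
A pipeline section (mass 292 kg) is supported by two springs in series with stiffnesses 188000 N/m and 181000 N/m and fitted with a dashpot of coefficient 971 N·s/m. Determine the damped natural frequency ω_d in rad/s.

Series springs: 1/k_eq = 1/188000 + 1/181000 = 1.084×10^-5, so k_eq = 92220 N/m.
ω_n = √(k_eq/m) = √(92220/292) = 17.77 rad/s.
Critical damping c_c = 2√(k_eq·m) = 2√(92220 × 292) = 10380 N·s/m, so ζ = c/c_c = 971/10380 = 0.09356.
ω_d = ω_n√(1 − ζ²) = 17.77 × √(1 − 0.00875) = 17.69 rad/s.

17.7 rad/s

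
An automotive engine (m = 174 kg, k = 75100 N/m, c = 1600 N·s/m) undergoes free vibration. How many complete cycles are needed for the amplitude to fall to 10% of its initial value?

2 cycles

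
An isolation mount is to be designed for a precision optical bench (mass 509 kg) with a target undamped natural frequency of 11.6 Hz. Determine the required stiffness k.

ω_n = 2πf_n = 2π × 11.6 = 72.88 rad/s.
k = m·ω_n² = 509 × 72.88² = 509 × 5312 = 2704000 N/m.

2700000 N/m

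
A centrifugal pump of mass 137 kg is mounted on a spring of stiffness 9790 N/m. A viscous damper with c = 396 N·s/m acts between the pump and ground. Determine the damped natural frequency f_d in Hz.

1.33 Hz

ω_n = √(k/m) = √(9790/137) = 8.453 rad/s.
Critical damping c_c = 2√(k·m) = 2√(9790 × 137) = 2316 N·s/m, so ζ = c/c_c = 396/2316 = 0.1710.
ω_d = ω_n√(1 − ζ²) = 8.453 × √(1 − 0.0292) = 8.329 rad/s.
f_d = ω_d/(2π) = 1.326 Hz.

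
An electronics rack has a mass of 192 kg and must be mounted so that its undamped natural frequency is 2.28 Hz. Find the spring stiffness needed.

ω_n = 2πf_n = 2π × 2.28 = 14.33 rad/s.
k = m·ω_n² = 192 × 14.33² = 192 × 205.2 = 39400 N/m.

39400 N/m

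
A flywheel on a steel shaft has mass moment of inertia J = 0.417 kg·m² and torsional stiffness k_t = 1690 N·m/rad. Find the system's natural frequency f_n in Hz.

ω_n = √(k_t/J) = √(1690/0.417) = √4053 = 63.66 rad/s.
f_n = ω_n/(2π) = 63.66/6.283 = 10.13 Hz.

10.1 Hz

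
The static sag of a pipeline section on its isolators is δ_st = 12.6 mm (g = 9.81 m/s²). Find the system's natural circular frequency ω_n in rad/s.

27.9 rad/s

ω_n = √(g/δ_st) = √(9.81/0.0126) = √778.6 = 27.90 rad/s.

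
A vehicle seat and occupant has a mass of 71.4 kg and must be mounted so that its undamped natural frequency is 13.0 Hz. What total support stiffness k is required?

ω_n = 2πf_n = 2π × 13.0 = 81.68 rad/s.
k = m·ω_n² = 71.4 × 81.68² = 71.4 × 6672 = 476400 N/m.

476000 N/m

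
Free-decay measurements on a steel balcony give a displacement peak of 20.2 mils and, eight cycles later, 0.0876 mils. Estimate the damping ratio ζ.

Logarithmic decrement δ = (1/n)·ln(x₀/x_n) = (1/8)·ln(20.2/0.0876) = (1/8)·ln(230.6) = 0.6801.
ζ = δ/√(4π² + δ²) = 0.6801/√(39.48 + 0.463) = 0.6801/6.320 = 0.1076.

0.108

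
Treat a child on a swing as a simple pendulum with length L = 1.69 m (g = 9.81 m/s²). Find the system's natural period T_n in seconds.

For a simple pendulum ω_n = √(g/L) = √(9.81/1.69) = √5.805 = 2.409 rad/s.
T_n = 2π/ω_n = 6.283/2.409 = 2.608 s.

2.61 s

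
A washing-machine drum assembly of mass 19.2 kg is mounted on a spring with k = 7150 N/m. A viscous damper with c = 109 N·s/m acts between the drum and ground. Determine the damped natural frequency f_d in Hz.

ω_n = √(k/m) = √(7150/19.2) = 19.30 rad/s.
Critical damping c_c = 2√(k·m) = 2√(7150 × 19.2) = 741.0 N·s/m, so ζ = c/c_c = 109/741.0 = 0.1471.
ω_d = ω_n√(1 − ζ²) = 19.30 × √(1 − 0.0216) = 19.09 rad/s.
f_d = ω_d/(2π) = 3.038 Hz.

3.04 Hz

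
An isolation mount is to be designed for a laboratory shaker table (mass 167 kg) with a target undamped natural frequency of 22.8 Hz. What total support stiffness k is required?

3430000 N/m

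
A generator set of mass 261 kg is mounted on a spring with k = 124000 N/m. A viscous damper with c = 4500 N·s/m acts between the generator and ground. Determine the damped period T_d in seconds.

0.314 s

ω_n = √(k/m) = √(124000/261) = 21.80 rad/s.
Critical damping c_c = 2√(k·m) = 2√(124000 × 261) = 11380 N·s/m, so ζ = c/c_c = 4500/11380 = 0.3955.
ω_d = ω_n√(1 − ζ²) = 21.80 × √(1 − 0.156) = 20.02 rad/s.
T_d = 2π/ω_d = 0.3139 s.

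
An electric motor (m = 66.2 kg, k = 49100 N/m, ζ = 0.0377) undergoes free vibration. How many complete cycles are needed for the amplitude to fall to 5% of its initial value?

Logarithmic decrement δ = 2πζ/√(1 − ζ²) = 2π × 0.03770/√(1 − 0.00142) = 0.2370.
x_n/x₀ = e^(−nδ) ≤ 0.05; take ln: n ≥ ln(1/0.05)/δ = 2.996/0.2370 = 12.64.
So 13 complete cycles are required.

13 cycles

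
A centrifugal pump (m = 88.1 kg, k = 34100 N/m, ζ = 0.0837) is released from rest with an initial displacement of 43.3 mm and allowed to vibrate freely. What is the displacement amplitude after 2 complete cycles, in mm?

15.1 mm

Logarithmic decrement δ = 2πζ/√(1 − ζ²) = 2π × 0.08370/√(1 − 0.00701) = 0.5278.
After n cycles, x_n/x₀ = e^(−nδ), so x_2 = 43.3 × e^(−2 × 0.5278) = 43.3 × 0.3480 = 15.07 mm.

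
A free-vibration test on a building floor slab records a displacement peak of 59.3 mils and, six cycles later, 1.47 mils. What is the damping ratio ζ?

0.0976

Logarithmic decrement δ = (1/n)·ln(x₀/x_n) = (1/6)·ln(59.3/1.47) = (1/6)·ln(40.34) = 0.6162.
ζ = δ/√(4π² + δ²) = 0.6162/√(39.48 + 0.380) = 0.6162/6.313 = 0.09761.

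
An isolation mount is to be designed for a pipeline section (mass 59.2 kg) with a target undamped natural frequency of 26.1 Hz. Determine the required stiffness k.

ω_n = 2πf_n = 2π × 26.1 = 164.0 rad/s.
k = m·ω_n² = 59.2 × 164.0² = 59.2 × 26890 = 1592000 N/m.

1590000 N/m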